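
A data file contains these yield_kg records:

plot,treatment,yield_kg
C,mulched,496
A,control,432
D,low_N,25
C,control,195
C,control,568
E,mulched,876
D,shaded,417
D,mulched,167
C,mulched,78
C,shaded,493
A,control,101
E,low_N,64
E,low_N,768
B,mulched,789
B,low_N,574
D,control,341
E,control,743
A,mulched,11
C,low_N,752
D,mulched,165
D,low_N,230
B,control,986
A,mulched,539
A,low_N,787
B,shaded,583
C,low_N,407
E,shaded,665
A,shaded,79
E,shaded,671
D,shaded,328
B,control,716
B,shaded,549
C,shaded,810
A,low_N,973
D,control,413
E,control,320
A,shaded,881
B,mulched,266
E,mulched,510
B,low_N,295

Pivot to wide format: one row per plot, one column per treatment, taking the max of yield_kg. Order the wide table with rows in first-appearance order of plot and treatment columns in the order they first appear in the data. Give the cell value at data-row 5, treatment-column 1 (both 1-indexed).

With rows in first-appearance order of plot, row 5 is plot=B. treatment columns in first-appearance order: mulched, control, low_N, shaded; column 1 is mulched.
Long rows with plot=B, treatment=mulched: max(789, 266) = 789.

789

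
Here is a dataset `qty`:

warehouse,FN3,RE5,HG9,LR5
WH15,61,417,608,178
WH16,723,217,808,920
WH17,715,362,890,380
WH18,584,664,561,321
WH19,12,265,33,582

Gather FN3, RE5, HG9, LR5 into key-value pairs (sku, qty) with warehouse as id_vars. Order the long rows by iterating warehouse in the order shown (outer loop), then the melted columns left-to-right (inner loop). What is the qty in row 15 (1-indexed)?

561

20 rows total (5 × 4). Row 15: index ⌊(15-1)/4⌋ = 3 into warehouse → WH18; (15-1) mod 4 = 2 into the melted columns → HG9.
So row 15 is (WH18, HG9, 561); qty = 561.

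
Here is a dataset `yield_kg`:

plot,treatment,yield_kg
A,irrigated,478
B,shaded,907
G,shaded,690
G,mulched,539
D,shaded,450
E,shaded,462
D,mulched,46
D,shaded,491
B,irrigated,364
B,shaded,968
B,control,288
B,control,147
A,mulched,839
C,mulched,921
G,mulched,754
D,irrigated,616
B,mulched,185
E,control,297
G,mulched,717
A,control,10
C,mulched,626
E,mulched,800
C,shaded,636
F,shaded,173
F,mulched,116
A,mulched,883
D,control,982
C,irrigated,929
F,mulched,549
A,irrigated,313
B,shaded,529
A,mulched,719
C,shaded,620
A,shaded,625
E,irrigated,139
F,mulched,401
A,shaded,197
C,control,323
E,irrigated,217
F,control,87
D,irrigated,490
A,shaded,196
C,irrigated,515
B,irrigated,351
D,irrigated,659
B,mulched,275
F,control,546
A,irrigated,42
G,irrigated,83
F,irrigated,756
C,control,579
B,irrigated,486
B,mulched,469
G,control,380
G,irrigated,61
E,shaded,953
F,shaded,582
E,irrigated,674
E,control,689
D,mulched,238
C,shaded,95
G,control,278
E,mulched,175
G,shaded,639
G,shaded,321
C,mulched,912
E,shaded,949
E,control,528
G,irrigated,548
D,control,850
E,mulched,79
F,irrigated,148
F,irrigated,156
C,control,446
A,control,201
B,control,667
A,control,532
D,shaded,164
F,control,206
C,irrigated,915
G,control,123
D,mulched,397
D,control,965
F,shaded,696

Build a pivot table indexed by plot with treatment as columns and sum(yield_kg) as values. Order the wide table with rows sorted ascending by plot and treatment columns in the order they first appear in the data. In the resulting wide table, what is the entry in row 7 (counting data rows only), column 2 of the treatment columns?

With rows sorted ascending by plot, row 7 is plot=G. treatment columns in first-appearance order: irrigated, shaded, mulched, control; column 2 is shaded.
Long rows with plot=G, treatment=shaded: 690 + 639 + 321 = 1650.

1650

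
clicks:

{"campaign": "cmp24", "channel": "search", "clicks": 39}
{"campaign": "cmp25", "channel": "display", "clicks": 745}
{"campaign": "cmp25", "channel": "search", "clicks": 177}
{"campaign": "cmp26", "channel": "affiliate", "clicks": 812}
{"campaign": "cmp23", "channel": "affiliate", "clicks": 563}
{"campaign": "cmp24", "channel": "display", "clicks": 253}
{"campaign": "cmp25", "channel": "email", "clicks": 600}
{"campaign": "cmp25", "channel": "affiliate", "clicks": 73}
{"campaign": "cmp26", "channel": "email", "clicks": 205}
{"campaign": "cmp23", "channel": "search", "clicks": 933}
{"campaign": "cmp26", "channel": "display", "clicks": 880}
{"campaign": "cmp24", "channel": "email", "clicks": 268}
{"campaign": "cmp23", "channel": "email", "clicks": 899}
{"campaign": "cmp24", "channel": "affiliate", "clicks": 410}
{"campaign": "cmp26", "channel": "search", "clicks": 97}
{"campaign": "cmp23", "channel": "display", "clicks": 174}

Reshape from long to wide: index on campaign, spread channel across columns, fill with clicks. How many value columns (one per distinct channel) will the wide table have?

4 distinct channel values: affiliate, search, display, email.

4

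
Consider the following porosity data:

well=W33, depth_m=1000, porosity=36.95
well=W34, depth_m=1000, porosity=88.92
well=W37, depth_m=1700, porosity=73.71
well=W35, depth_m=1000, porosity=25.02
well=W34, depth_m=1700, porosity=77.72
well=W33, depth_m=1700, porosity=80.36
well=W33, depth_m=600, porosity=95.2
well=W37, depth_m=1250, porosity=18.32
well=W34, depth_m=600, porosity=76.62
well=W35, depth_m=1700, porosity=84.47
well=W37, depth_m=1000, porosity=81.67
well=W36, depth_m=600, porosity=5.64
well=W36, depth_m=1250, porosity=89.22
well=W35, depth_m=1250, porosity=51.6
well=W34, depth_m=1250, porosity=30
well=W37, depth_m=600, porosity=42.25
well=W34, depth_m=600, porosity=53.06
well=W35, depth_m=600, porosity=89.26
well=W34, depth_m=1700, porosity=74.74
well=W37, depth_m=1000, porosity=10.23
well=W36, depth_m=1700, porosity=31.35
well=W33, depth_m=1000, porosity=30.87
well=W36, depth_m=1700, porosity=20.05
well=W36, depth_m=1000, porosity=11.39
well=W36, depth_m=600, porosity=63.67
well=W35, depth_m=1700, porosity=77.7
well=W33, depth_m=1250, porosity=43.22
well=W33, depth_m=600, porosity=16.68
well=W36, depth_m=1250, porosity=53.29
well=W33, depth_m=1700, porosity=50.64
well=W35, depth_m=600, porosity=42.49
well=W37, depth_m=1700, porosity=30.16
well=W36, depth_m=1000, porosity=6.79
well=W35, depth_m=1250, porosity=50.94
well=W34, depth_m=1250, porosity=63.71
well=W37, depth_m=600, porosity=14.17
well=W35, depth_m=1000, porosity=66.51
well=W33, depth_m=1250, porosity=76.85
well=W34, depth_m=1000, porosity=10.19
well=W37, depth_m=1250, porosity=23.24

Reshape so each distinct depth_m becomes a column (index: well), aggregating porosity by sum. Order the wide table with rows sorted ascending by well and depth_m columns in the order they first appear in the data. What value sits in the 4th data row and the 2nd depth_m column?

With rows sorted ascending by well, row 4 is well=W36. depth_m columns in first-appearance order: 1000, 1700, 600, 1250; column 2 is 1700.
Long rows with well=W36, depth_m=1700: 31.35 + 20.05 = 51.40.

51.40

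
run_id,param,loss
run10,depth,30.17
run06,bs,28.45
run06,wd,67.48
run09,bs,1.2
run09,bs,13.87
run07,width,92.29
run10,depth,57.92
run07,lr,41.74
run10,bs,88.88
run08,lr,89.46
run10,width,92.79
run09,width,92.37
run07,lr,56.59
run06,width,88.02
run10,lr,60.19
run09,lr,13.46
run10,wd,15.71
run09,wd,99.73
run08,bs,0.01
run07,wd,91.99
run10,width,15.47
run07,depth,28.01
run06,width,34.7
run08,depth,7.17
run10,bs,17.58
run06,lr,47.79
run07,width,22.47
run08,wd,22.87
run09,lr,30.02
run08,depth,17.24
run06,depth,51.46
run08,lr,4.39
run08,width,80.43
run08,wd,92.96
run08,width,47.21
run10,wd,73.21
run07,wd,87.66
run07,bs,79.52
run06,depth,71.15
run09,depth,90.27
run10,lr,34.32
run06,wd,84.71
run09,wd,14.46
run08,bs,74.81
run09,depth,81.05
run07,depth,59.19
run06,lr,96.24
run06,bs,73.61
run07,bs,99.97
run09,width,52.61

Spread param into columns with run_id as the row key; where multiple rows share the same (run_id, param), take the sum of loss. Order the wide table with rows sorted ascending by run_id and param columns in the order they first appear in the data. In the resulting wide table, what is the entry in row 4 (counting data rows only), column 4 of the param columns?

144.98

With rows sorted ascending by run_id, row 4 is run_id=run09. param columns in first-appearance order: depth, bs, wd, width, lr; column 4 is width.
Long rows with run_id=run09, param=width: 92.37 + 52.61 = 144.98.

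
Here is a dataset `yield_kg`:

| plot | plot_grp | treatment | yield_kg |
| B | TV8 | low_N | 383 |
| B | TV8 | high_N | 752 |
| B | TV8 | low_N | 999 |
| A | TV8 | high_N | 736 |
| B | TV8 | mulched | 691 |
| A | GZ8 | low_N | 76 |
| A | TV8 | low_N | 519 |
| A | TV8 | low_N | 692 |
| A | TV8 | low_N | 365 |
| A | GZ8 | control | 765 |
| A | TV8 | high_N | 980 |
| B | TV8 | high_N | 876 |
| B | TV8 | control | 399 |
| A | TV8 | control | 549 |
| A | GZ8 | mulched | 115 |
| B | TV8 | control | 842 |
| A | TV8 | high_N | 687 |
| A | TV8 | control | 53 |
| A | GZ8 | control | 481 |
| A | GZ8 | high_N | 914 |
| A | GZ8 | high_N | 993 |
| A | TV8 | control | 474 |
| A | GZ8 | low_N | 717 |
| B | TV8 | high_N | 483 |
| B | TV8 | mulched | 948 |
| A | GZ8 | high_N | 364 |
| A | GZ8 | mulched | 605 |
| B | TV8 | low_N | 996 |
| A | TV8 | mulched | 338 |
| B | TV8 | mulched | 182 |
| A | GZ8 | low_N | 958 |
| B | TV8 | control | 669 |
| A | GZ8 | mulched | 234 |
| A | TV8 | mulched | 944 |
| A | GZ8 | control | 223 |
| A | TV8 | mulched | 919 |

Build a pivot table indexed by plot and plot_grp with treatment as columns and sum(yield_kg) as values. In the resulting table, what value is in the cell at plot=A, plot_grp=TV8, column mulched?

Rows with plot=A, plot_grp=TV8 and treatment=mulched: yield_kg values are 338, 944, 919.
338 + 944 + 919 = 2201.

2201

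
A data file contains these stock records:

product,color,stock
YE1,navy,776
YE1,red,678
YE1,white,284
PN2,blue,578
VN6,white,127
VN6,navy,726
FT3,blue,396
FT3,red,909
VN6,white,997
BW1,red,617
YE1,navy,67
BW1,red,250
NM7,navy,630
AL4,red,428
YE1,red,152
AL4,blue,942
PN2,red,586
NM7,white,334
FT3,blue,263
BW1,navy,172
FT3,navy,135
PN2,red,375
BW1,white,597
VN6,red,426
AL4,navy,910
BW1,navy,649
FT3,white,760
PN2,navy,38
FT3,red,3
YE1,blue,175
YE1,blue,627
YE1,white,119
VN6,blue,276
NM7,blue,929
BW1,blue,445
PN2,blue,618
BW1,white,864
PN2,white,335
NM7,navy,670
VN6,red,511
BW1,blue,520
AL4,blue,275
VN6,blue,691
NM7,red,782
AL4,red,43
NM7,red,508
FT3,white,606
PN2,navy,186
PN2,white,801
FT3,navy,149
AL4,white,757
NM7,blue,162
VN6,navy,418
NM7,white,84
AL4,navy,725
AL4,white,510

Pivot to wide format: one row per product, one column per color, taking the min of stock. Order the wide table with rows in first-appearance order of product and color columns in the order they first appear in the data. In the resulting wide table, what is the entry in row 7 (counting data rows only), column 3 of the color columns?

With rows in first-appearance order of product, row 7 is product=AL4. color columns in first-appearance order: navy, red, white, blue; column 3 is white.
Long rows with product=AL4, color=white: min(757, 510) = 510.

510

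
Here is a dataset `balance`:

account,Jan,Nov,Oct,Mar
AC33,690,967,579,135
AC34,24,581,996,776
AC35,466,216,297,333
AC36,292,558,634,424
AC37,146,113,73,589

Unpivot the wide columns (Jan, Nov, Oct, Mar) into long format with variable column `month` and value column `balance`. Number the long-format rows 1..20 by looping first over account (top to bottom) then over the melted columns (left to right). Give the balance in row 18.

113

20 rows total (5 × 4). Row 18: index ⌊(18-1)/4⌋ = 4 into account → AC37; (18-1) mod 4 = 1 into the melted columns → Nov.
So row 18 is (AC37, Nov, 113); balance = 113.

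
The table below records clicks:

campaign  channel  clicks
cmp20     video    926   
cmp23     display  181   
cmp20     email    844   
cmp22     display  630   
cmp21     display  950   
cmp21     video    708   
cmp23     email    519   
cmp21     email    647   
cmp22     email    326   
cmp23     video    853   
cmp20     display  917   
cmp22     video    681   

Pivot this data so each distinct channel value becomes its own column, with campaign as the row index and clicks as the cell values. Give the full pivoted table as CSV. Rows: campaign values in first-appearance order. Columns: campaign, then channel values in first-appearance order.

Columns: campaign plus the 3 distinct channel values (video, display, email).
For example, row cmp20 column video takes clicks=926 from the long row (cmp20, video).

campaign,video,display,email
cmp20,926,917,844
cmp23,853,181,519
cmp22,681,630,326
cmp21,708,950,647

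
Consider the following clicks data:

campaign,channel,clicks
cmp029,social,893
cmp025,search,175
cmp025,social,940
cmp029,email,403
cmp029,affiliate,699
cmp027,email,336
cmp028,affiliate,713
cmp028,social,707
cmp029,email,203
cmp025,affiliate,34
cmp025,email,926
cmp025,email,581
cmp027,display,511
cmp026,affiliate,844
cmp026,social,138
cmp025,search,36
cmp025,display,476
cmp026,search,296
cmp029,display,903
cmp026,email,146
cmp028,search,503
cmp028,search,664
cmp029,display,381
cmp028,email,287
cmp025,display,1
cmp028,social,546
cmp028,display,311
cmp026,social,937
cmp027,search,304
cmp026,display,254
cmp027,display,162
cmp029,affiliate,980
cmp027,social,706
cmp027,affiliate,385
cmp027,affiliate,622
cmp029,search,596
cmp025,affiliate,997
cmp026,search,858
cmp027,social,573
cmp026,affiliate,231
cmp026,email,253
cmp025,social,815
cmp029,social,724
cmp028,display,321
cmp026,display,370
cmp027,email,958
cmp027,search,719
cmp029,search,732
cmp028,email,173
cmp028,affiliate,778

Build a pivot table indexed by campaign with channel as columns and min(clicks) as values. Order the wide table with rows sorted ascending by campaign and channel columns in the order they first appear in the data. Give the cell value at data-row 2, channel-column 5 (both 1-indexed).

With rows sorted ascending by campaign, row 2 is campaign=cmp026. channel columns in first-appearance order: social, search, email, affiliate, display; column 5 is display.
Long rows with campaign=cmp026, channel=display: min(254, 370) = 254.

254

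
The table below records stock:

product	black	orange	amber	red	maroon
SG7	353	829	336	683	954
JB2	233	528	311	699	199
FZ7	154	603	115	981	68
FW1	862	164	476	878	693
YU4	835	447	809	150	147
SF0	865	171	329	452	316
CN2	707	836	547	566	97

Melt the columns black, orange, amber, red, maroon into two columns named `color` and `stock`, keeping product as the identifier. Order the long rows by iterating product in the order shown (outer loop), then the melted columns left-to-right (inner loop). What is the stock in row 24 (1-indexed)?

150

35 rows total (7 × 5). Row 24: index ⌊(24-1)/5⌋ = 4 into product → YU4; (24-1) mod 5 = 3 into the melted columns → red.
So row 24 is (YU4, red, 150); stock = 150.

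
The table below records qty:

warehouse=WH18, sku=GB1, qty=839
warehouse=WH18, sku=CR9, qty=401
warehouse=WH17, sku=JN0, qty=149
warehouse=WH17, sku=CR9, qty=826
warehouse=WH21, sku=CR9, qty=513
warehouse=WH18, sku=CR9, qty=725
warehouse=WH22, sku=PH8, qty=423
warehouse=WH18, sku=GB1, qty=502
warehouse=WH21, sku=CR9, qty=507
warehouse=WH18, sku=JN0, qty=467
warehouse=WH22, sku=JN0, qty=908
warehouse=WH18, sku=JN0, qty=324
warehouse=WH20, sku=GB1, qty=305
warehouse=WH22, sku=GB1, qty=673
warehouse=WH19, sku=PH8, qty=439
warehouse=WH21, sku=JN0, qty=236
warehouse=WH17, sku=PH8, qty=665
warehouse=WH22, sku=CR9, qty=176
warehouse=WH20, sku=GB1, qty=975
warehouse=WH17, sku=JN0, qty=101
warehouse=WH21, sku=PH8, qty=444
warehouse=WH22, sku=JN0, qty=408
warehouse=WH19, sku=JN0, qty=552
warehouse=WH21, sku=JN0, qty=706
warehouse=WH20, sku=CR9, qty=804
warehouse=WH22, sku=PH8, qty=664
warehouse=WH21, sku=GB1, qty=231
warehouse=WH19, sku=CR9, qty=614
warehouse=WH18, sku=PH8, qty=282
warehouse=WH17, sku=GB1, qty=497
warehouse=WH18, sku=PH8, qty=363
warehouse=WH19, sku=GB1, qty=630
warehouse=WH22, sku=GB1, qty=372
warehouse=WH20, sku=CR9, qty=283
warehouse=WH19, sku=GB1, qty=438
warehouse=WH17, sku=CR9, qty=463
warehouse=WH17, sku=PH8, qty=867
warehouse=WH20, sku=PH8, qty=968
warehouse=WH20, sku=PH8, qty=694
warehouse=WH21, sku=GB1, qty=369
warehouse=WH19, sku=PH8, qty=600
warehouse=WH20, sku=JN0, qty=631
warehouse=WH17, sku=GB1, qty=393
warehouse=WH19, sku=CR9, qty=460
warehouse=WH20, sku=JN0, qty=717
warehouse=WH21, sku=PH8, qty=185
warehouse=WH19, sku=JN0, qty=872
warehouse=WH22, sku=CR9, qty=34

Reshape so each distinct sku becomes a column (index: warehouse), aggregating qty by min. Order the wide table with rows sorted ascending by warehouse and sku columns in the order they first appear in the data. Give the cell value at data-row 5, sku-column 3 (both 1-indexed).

236

With rows sorted ascending by warehouse, row 5 is warehouse=WH21. sku columns in first-appearance order: GB1, CR9, JN0, PH8; column 3 is JN0.
Long rows with warehouse=WH21, sku=JN0: min(236, 706) = 236.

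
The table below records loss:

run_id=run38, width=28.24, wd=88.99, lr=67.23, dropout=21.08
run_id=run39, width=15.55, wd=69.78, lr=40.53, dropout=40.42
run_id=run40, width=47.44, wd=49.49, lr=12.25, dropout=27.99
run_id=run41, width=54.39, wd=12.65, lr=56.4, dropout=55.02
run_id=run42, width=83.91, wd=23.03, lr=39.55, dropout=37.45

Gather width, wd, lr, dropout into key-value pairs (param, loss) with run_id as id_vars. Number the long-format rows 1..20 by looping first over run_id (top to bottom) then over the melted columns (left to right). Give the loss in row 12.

27.99

20 rows total (5 × 4). Row 12: index ⌊(12-1)/4⌋ = 2 into run_id → run40; (12-1) mod 4 = 3 into the melted columns → dropout.
So row 12 is (run40, dropout, 27.99); loss = 27.99.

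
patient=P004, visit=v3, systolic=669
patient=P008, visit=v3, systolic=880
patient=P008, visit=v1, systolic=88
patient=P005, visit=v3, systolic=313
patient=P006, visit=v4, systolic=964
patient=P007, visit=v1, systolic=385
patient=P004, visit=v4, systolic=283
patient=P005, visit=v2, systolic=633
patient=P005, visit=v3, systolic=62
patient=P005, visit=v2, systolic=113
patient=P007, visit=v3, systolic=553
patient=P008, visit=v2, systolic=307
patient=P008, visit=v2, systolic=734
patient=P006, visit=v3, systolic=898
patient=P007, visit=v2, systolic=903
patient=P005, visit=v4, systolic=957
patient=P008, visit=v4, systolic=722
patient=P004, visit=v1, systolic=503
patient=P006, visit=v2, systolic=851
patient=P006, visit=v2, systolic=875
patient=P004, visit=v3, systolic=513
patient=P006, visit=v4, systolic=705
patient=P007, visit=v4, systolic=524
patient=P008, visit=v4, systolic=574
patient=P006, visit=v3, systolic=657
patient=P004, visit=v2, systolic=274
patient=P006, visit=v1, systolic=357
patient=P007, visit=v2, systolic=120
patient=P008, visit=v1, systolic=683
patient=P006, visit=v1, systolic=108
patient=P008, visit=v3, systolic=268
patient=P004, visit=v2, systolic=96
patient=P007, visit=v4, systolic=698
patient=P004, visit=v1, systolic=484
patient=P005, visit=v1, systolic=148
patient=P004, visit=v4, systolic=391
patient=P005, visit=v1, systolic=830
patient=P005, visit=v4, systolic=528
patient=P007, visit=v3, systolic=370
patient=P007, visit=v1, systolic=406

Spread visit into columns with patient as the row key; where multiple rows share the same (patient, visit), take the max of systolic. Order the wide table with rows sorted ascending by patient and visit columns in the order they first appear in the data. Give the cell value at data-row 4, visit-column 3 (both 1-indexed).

698

With rows sorted ascending by patient, row 4 is patient=P007. visit columns in first-appearance order: v3, v1, v4, v2; column 3 is v4.
Long rows with patient=P007, visit=v4: max(524, 698) = 698.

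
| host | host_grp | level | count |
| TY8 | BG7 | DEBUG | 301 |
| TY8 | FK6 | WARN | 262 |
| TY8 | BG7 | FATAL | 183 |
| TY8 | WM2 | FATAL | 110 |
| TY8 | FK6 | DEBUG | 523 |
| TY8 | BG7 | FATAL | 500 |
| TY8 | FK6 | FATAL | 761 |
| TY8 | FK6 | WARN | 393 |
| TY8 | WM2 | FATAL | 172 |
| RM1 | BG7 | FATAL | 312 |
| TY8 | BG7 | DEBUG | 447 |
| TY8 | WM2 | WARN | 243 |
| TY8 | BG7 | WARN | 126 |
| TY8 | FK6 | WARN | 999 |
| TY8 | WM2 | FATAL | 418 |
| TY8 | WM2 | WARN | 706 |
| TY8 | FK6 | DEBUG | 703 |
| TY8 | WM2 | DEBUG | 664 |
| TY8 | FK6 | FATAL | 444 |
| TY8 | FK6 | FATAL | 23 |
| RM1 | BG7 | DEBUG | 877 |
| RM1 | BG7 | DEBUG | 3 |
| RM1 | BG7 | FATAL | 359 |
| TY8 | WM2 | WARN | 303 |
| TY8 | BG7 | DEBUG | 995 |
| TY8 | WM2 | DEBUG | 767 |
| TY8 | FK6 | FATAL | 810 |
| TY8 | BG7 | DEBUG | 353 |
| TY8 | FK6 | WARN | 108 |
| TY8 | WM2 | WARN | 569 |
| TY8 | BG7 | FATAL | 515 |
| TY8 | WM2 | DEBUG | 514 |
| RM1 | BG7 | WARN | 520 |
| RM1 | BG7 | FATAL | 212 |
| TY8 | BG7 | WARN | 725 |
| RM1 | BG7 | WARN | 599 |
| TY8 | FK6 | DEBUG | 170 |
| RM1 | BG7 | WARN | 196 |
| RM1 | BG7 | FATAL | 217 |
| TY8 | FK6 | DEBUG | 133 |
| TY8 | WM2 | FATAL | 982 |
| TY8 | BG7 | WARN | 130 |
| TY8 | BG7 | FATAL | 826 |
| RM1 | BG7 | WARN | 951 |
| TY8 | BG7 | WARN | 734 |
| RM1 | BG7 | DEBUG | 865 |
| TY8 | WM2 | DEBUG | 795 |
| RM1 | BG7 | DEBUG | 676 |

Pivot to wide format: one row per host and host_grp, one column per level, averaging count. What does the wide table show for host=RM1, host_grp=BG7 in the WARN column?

Rows with host=RM1, host_grp=BG7 and level=WARN: count values are 520, 599, 196, 951.
(520 + 599 + 196 + 951) / 4 = 566.50.

566.50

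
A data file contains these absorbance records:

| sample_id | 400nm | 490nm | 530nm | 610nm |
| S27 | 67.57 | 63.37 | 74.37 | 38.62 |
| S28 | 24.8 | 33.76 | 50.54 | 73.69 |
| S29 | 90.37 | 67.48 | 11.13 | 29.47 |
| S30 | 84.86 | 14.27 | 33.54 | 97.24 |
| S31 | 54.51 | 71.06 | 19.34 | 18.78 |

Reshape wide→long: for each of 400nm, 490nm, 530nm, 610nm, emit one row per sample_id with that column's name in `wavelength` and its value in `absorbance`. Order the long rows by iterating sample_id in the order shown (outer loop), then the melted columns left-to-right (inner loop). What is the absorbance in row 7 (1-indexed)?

50.54

20 rows total (5 × 4). Row 7: index ⌊(7-1)/4⌋ = 1 into sample_id → S28; (7-1) mod 4 = 2 into the melted columns → 530nm.
So row 7 is (S28, 530nm, 50.54); absorbance = 50.54.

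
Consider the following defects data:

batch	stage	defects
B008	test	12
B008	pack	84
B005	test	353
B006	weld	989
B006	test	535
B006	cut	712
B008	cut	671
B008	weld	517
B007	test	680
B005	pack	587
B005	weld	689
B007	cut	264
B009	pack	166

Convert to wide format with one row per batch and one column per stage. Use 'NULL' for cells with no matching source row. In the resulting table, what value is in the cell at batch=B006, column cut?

712

The long row with batch=B006, stage=cut has defects=712.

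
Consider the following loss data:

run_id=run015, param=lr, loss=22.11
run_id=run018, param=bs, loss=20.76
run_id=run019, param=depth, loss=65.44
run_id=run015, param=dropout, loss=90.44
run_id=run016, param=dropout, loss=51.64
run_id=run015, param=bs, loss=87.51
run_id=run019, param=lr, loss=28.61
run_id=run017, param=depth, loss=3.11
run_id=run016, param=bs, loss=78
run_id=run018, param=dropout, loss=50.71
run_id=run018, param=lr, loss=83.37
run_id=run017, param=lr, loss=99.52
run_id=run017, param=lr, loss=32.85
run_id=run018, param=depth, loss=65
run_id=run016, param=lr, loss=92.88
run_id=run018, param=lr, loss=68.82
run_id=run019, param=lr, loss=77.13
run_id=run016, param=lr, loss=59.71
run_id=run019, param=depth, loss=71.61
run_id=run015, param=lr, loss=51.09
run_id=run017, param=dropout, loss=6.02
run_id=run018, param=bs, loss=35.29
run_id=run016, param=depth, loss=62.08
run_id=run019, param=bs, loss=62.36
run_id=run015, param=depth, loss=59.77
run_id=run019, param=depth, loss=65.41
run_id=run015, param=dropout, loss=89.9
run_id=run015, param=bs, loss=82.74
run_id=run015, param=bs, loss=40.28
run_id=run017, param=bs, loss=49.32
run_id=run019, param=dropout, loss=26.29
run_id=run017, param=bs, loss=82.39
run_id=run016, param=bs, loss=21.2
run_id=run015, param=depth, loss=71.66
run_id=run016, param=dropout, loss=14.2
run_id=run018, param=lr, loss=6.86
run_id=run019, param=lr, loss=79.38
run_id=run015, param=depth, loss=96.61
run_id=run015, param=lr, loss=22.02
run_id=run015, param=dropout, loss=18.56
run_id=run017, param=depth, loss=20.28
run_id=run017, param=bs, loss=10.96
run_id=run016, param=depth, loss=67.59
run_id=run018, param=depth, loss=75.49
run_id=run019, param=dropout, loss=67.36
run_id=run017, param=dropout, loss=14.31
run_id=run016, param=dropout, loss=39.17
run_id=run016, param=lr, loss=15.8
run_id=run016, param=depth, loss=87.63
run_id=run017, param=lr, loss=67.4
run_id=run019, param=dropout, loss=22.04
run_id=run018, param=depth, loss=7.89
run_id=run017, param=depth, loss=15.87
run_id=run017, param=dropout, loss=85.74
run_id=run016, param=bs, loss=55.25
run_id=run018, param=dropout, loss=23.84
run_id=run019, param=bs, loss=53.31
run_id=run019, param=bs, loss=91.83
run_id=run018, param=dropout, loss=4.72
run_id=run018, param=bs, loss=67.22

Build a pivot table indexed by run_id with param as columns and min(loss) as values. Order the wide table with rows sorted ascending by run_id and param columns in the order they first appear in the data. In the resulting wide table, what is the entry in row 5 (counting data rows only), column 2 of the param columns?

53.31

With rows sorted ascending by run_id, row 5 is run_id=run019. param columns in first-appearance order: lr, bs, depth, dropout; column 2 is bs.
Long rows with run_id=run019, param=bs: min(62.36, 53.31, 91.83) = 53.31.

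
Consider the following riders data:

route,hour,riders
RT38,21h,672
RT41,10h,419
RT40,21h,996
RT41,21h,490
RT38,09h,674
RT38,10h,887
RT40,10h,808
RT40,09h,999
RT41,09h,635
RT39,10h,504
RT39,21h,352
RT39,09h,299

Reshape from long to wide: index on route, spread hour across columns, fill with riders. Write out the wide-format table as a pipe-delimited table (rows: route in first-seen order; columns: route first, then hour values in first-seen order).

| route | 21h | 10h | 09h |
| RT38 | 672 | 887 | 674 |
| RT41 | 490 | 419 | 635 |
| RT40 | 996 | 808 | 999 |
| RT39 | 352 | 504 | 299 |

Columns: route plus the 3 distinct hour values (21h, 10h, 09h).
For example, row RT38 column 21h takes riders=672 from the long row (RT38, 21h).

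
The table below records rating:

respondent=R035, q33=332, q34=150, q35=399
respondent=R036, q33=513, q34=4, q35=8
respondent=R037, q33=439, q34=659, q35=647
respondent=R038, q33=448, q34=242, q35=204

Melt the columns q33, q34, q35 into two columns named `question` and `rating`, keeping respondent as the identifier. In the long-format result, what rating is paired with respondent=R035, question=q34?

150

Unpivoting turns each (respondent, wide-column) pair into one long row.
The wide cell at row R035, column q34 holds 150, so the long row (R035, q34) has rating=150.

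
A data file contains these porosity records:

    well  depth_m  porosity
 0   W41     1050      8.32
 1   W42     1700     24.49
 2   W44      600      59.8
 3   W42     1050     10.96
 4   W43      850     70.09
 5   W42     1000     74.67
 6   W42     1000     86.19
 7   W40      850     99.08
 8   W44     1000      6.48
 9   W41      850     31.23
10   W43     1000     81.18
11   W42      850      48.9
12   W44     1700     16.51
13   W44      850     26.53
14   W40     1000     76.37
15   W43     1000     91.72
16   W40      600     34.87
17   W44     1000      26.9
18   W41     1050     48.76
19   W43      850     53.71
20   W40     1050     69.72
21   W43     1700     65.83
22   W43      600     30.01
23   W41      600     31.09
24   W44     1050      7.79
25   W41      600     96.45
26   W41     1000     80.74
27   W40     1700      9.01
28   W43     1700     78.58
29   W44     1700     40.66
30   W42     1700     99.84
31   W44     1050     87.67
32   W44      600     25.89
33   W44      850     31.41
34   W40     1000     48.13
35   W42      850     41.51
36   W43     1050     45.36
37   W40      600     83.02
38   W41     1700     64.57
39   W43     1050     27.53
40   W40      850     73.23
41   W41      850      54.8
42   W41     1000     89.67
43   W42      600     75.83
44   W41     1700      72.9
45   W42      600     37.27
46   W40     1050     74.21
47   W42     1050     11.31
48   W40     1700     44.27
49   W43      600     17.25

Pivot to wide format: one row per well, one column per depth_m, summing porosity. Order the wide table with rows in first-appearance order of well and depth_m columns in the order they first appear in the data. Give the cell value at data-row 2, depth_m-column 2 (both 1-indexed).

124.33

With rows in first-appearance order of well, row 2 is well=W42. depth_m columns in first-appearance order: 1050, 1700, 600, 850, 1000; column 2 is 1700.
Long rows with well=W42, depth_m=1700: 24.49 + 99.84 = 124.33.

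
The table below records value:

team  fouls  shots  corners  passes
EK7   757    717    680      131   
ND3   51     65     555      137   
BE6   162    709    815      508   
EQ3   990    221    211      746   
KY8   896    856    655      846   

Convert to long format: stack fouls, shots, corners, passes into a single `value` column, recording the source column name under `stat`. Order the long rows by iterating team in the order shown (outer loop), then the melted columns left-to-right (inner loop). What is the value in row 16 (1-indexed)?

20 rows total (5 × 4). Row 16: index ⌊(16-1)/4⌋ = 3 into team → EQ3; (16-1) mod 4 = 3 into the melted columns → passes.
So row 16 is (EQ3, passes, 746); value = 746.

746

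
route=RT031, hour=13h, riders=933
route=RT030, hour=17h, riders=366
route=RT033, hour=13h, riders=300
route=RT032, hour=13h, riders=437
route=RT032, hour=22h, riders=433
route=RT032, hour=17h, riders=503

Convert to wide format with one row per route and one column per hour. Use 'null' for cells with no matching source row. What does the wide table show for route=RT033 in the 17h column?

No long-format row has route=RT033 and hour=17h, so the cell is null.

null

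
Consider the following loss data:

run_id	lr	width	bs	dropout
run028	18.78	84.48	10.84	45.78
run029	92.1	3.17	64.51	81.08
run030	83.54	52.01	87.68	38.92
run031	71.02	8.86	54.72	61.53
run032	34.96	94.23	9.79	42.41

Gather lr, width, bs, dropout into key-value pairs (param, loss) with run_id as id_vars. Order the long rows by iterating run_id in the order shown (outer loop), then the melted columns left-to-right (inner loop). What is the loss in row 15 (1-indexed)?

20 rows total (5 × 4). Row 15: index ⌊(15-1)/4⌋ = 3 into run_id → run031; (15-1) mod 4 = 2 into the melted columns → bs.
So row 15 is (run031, bs, 54.72); loss = 54.72.

54.72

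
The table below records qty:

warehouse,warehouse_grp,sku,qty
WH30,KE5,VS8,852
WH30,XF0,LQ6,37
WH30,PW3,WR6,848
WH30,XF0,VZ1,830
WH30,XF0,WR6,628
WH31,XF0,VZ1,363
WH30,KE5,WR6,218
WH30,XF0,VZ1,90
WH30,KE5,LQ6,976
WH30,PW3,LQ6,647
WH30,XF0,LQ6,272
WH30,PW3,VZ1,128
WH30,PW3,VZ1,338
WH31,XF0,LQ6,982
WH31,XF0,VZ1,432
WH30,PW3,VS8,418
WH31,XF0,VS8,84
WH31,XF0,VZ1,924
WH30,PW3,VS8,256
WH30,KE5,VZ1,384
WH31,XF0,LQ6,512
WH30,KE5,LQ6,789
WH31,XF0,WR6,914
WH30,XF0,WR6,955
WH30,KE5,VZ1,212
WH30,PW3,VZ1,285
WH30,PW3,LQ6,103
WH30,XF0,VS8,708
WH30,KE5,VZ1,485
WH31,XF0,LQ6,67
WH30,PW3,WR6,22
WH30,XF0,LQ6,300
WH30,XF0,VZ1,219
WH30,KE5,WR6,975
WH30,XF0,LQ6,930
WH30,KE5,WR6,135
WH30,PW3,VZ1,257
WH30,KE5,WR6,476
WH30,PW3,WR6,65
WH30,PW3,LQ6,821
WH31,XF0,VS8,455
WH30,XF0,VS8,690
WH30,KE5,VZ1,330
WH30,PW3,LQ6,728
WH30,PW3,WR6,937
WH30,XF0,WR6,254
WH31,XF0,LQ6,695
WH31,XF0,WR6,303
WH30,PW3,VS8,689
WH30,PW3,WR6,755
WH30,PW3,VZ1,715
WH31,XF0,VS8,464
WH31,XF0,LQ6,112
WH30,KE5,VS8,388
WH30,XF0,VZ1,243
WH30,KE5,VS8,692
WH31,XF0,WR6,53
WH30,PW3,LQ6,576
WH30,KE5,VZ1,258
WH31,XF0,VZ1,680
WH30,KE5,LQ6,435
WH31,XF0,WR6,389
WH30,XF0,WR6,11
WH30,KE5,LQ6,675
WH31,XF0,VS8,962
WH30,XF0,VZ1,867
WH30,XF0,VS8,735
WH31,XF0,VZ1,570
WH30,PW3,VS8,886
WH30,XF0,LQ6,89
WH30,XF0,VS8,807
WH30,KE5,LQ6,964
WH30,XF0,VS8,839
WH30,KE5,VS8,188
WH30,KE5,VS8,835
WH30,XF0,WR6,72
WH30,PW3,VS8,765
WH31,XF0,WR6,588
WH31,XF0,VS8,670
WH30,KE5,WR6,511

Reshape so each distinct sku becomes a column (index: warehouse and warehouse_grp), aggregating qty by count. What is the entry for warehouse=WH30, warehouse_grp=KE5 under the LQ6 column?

Rows with warehouse=WH30, warehouse_grp=KE5 and sku=LQ6: qty values are 976, 789, 435, 675, 964.
5 rows match — count = 5.

5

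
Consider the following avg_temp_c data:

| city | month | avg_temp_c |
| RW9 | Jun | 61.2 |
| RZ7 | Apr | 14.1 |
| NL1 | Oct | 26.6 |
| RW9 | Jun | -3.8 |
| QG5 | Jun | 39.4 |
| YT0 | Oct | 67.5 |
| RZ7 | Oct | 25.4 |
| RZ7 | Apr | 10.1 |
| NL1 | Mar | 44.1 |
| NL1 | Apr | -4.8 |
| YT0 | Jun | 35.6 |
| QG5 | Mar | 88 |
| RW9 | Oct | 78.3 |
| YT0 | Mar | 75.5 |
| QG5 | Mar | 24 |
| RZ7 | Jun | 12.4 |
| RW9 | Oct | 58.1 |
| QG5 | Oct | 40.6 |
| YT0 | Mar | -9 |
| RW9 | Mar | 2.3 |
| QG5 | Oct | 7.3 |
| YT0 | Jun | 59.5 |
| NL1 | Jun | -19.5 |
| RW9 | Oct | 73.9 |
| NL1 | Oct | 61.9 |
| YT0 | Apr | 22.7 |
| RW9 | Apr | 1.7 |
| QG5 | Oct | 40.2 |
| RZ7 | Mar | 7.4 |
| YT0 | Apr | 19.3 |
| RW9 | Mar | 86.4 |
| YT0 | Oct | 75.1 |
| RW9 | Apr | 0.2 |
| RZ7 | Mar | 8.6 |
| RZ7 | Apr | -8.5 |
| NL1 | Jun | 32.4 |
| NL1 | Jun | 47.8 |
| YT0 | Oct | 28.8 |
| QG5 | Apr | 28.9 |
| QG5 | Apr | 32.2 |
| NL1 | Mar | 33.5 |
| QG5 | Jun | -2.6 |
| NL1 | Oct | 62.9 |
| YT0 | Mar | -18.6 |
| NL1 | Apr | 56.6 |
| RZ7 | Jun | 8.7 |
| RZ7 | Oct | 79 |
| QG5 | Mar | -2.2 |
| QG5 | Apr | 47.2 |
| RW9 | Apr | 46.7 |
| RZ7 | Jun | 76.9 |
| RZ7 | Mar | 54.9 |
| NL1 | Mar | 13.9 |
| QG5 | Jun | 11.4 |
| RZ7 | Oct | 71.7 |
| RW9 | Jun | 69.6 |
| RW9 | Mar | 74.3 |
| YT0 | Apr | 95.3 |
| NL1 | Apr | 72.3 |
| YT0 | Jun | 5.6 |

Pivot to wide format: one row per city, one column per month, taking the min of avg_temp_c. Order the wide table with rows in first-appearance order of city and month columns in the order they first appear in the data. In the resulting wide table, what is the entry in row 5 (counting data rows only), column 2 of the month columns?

With rows in first-appearance order of city, row 5 is city=YT0. month columns in first-appearance order: Jun, Apr, Oct, Mar; column 2 is Apr.
Long rows with city=YT0, month=Apr: min(22.7, 19.3, 95.3) = 19.3.

19.3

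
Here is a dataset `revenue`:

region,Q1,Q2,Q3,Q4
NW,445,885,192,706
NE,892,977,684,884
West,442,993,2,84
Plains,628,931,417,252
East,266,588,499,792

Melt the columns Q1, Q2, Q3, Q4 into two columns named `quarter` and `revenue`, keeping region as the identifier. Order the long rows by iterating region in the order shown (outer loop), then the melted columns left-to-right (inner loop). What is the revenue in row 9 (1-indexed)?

20 rows total (5 × 4). Row 9: index ⌊(9-1)/4⌋ = 2 into region → West; (9-1) mod 4 = 0 into the melted columns → Q1.
So row 9 is (West, Q1, 442); revenue = 442.

442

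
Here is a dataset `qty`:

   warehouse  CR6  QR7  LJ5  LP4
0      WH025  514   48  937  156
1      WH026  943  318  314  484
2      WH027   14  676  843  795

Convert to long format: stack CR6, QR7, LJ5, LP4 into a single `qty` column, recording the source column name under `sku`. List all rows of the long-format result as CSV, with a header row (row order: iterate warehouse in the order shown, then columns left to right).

Each (warehouse, column) pair becomes one row: 3 × 4 = 12 rows.
For example, (WH025, CR6) → qty=514.

warehouse,sku,qty
WH025,CR6,514
WH025,QR7,48
WH025,LJ5,937
WH025,LP4,156
WH026,CR6,943
WH026,QR7,318
WH026,LJ5,314
WH026,LP4,484
WH027,CR6,14
WH027,QR7,676
WH027,LJ5,843
WH027,LP4,795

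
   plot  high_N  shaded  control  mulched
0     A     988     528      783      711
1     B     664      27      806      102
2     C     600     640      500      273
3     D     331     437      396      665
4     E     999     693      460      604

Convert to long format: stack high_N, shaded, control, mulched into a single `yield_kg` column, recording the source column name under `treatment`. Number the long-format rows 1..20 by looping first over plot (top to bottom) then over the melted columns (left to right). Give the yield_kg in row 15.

396

20 rows total (5 × 4). Row 15: index ⌊(15-1)/4⌋ = 3 into plot → D; (15-1) mod 4 = 2 into the melted columns → control.
So row 15 is (D, control, 396); yield_kg = 396.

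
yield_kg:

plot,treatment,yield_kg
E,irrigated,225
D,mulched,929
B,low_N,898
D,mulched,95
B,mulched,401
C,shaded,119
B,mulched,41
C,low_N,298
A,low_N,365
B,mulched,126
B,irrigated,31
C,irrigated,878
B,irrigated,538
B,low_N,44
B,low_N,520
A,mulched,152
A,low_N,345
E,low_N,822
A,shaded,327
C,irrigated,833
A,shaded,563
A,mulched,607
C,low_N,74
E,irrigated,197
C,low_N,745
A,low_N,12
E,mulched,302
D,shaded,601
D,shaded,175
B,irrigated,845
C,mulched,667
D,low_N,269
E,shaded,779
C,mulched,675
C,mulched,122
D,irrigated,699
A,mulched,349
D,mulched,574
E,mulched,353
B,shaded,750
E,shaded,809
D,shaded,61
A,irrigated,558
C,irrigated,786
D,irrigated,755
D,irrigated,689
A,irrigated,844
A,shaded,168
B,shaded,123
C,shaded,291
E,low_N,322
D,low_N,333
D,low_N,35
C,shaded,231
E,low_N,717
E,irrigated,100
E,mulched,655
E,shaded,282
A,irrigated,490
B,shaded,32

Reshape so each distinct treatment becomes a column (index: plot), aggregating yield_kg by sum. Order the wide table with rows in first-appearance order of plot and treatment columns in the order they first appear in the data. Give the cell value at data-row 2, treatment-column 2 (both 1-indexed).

With rows in first-appearance order of plot, row 2 is plot=D. treatment columns in first-appearance order: irrigated, mulched, low_N, shaded; column 2 is mulched.
Long rows with plot=D, treatment=mulched: 929 + 95 + 574 = 1598.

1598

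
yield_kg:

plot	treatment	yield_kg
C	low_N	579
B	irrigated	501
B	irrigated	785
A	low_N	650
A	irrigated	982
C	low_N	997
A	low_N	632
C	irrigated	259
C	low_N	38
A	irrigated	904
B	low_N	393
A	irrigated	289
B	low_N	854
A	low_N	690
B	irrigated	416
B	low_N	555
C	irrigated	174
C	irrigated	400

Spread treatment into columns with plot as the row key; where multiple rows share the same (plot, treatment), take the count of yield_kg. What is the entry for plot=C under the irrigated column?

Rows with plot=C and treatment=irrigated: yield_kg values are 259, 174, 400.
3 rows match — count = 3.

3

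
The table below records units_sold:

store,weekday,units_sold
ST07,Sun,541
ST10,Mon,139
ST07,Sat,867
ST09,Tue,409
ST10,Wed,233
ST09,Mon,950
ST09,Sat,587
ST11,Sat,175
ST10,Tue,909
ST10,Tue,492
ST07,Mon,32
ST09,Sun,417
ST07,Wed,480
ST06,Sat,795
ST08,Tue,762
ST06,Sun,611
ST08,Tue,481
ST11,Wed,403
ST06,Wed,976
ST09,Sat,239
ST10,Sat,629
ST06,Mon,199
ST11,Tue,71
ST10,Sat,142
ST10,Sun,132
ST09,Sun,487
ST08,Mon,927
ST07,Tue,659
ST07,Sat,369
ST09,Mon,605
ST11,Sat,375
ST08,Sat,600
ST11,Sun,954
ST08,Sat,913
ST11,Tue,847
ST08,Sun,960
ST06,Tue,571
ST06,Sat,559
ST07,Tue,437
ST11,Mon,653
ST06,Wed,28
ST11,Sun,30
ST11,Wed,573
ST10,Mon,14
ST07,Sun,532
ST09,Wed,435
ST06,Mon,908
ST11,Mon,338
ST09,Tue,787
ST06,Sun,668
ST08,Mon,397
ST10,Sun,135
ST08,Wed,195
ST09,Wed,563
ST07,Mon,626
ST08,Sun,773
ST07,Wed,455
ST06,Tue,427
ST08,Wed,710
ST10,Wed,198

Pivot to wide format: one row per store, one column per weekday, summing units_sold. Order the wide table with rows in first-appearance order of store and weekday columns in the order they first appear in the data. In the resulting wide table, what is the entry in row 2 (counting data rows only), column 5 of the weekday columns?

With rows in first-appearance order of store, row 2 is store=ST10. weekday columns in first-appearance order: Sun, Mon, Sat, Tue, Wed; column 5 is Wed.
Long rows with store=ST10, weekday=Wed: 233 + 198 = 431.

431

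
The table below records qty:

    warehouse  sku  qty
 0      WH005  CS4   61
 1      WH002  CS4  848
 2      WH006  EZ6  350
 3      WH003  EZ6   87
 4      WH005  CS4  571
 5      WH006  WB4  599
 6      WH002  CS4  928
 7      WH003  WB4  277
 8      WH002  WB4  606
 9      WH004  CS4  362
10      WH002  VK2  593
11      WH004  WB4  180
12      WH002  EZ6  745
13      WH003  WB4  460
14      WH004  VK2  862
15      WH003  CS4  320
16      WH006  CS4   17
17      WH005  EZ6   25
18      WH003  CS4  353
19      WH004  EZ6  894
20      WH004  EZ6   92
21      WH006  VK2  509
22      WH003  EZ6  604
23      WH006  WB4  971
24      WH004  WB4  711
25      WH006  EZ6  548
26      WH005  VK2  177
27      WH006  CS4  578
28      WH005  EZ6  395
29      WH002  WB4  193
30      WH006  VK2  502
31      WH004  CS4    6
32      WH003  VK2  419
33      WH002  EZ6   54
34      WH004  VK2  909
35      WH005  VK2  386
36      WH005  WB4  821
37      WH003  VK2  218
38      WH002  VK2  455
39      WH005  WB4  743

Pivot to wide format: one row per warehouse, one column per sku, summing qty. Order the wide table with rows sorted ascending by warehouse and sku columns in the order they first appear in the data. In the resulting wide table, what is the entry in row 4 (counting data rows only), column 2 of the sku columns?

420

With rows sorted ascending by warehouse, row 4 is warehouse=WH005. sku columns in first-appearance order: CS4, EZ6, WB4, VK2; column 2 is EZ6.
Long rows with warehouse=WH005, sku=EZ6: 25 + 395 = 420.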